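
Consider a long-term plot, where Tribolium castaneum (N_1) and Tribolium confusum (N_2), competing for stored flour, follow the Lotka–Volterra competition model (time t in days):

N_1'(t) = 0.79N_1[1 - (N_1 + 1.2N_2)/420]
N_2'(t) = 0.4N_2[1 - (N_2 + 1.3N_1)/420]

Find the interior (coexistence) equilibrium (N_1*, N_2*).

Setting both brackets to zero gives the nullclines N_1 + 1.2N_2 = 420 and 1.3N_1 + N_2 = 420.
Substituting N_2 = 420 - 1.3N_1 into the first: N_1(1 - 1.2·1.3) = 420 - 1.2·420.
So N_1* = -84/-0.56 = 150, and then N_2* = 420 - 1.3·150 = 225.

N_1* ≈ 150, N_2* ≈ 225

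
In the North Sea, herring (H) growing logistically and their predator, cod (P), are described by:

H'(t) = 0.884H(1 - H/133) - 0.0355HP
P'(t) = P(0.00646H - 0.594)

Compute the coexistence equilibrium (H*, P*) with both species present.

H* ≈ 92, P* ≈ 7.69

From dP/dt = 0 with P > 0: 0.00646H* = 0.594, so H* = 92.
Substitute into dH/dt = 0: 0.884(1 - 92/133) = 0.0355P*.
The bracket is 0.309, giving P* = 0.273/0.0355 = 7.69.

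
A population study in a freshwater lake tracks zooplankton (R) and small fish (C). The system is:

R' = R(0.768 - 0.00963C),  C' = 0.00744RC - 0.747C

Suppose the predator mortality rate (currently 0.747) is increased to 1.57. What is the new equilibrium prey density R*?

At the interior fixed point, setting dC/dt = 0 with C > 0 fixes R* = (predator death rate)/(RC coefficient) — independent of the other coefficients.
With the change, R* = 1.57/0.00744 = 211; it rises from 100.

R* ≈ 211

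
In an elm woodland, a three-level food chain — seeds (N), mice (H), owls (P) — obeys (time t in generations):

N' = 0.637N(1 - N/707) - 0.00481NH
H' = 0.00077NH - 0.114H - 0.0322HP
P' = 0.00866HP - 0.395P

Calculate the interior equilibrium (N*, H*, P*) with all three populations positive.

From dP/dt = 0: 0.00866H* = 0.395, so H* = 45.6.
From dN/dt = 0: 0.637(1 - N*/707) = 0.00481·45.6, giving N* = 707·(1 - 0.344) = 463.
From dH/dt = 0: 0.00077·463 - 0.114 = 0.0322P*, so P* = 0.243/0.0322 = 7.54.

N* ≈ 463, H* ≈ 45.6, P* ≈ 7.54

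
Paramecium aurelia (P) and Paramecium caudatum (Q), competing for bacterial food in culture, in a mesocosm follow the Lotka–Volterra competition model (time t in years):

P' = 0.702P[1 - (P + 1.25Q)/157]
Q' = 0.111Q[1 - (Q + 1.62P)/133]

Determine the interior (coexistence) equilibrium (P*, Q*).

Setting both brackets to zero gives the nullclines P + 1.25Q = 157 and 1.62P + Q = 133.
Substituting Q = 133 - 1.62P into the first: P(1 - 1.25·1.62) = 157 - 1.25·133.
So P* = -9.25/-1.03 = 9.02, and then Q* = 133 - 1.62·9.02 = 118.

P* ≈ 9.02, Q* ≈ 118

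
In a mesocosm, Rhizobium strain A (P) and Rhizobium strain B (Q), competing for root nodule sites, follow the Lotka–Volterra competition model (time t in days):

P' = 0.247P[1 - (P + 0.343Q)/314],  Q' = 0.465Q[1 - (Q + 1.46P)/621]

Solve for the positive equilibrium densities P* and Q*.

Setting both brackets to zero gives the nullclines P + 0.343Q = 314 and 1.46P + Q = 621.
Substituting Q = 621 - 1.46P into the first: P(1 - 0.343·1.46) = 314 - 0.343·621.
So P* = 101/0.499 = 202, and then Q* = 621 - 1.46·202 = 326.

P* ≈ 202, Q* ≈ 326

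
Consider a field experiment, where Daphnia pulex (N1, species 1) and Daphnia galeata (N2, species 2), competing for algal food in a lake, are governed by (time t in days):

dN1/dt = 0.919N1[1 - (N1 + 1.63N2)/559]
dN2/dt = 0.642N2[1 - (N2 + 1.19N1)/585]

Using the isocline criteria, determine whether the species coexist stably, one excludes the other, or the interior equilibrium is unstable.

unstable coexistence (outcome depends on initial conditions)

Compare the nullcline intercepts: K1/α12 = 559/1.63 = 343 < K2 = 585; K2/α21 = 585/1.19 = 492 < K1 = 559.
Since both are reversed, neither can invade when rare; the interior point is a saddle.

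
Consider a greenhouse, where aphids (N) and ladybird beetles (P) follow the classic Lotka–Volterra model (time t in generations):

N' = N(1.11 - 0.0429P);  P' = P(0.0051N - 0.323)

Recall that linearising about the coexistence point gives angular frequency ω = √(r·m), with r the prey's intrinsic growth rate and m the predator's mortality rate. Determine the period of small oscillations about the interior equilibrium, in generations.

T ≈ 10.5 generations

Here r = 1.11 and m = 0.323, so r·m = 0.359.
ω = √0.359 = 0.599 per generation, hence T = 2π/ω ≈ 10.5 generations.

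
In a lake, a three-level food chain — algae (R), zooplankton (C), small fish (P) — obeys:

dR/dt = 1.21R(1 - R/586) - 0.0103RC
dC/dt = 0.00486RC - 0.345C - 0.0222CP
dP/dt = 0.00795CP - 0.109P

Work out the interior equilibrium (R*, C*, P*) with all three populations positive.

R* ≈ 518, C* ≈ 13.7, P* ≈ 97.8

From dP/dt = 0: 0.00795C* = 0.109, so C* = 13.7.
From dR/dt = 0: 1.21(1 - R*/586) = 0.0103·13.7, giving R* = 586·(1 - 0.117) = 518.
From dC/dt = 0: 0.00486·518 - 0.345 = 0.0222P*, so P* = 2.17/0.0222 = 97.8.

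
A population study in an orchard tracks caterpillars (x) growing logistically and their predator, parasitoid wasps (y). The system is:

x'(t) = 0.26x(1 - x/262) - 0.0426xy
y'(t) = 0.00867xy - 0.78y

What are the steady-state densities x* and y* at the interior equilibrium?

x* ≈ 90, y* ≈ 4.01

From dy/dt = 0 with y > 0: 0.00867x* = 0.78, so x* = 90.
Substitute into dx/dt = 0: 0.26(1 - 90/262) = 0.0426y*.
The bracket is 0.657, giving y* = 0.171/0.0426 = 4.01.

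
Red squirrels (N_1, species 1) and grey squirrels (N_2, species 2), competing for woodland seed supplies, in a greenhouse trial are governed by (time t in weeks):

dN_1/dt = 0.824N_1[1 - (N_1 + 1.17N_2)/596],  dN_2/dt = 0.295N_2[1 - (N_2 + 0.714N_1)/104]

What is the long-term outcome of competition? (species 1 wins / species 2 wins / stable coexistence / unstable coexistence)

Compare the nullcline intercepts: K1/α12 = 596/1.17 = 509 > K2 = 104; K2/α21 = 104/0.714 = 146 < K1 = 596.
Since the inequalities point opposite ways, species 1 can invade but species 2 cannot.

species 1 excludes species 2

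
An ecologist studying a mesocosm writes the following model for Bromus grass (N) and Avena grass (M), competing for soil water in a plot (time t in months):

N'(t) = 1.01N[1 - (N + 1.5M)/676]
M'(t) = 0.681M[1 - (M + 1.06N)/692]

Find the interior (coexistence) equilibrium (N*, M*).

N* ≈ 614, M* ≈ 41.6

Setting both brackets to zero gives the nullclines N + 1.5M = 676 and 1.06N + M = 692.
Substituting M = 692 - 1.06N into the first: N(1 - 1.5·1.06) = 676 - 1.5·692.
So N* = -362/-0.59 = 614, and then M* = 692 - 1.06·614 = 41.6.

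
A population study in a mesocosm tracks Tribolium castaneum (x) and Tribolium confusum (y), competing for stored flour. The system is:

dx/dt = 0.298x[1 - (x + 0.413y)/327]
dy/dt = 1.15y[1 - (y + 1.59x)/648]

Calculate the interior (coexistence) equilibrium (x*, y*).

Setting both brackets to zero gives the nullclines x + 0.413y = 327 and 1.59x + y = 648.
Substituting y = 648 - 1.59x into the first: x(1 - 0.413·1.59) = 327 - 0.413·648.
So x* = 59.4/0.343 = 173, and then y* = 648 - 1.59·173 = 373.

x* ≈ 173, y* ≈ 373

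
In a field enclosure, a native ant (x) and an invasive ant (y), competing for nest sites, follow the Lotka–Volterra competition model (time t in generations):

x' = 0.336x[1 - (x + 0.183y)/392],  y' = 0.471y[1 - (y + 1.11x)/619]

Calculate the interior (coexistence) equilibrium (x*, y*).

x* ≈ 350, y* ≈ 231

Setting both brackets to zero gives the nullclines x + 0.183y = 392 and 1.11x + y = 619.
Substituting y = 619 - 1.11x into the first: x(1 - 0.183·1.11) = 392 - 0.183·619.
So x* = 279/0.797 = 350, and then y* = 619 - 1.11·350 = 231.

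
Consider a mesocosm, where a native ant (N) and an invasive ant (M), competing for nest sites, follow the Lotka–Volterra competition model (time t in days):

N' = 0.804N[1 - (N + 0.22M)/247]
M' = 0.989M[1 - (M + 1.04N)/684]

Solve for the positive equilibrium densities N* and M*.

N* ≈ 125, M* ≈ 554

Setting both brackets to zero gives the nullclines N + 0.22M = 247 and 1.04N + M = 684.
Substituting M = 684 - 1.04N into the first: N(1 - 0.22·1.04) = 247 - 0.22·684.
So N* = 96.5/0.771 = 125, and then M* = 684 - 1.04·125 = 554.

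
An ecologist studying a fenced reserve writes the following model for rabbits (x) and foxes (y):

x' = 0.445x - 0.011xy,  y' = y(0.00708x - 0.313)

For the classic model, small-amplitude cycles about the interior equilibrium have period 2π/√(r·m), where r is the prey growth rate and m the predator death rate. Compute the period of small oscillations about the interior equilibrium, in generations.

Here r = 0.445 and m = 0.313, so r·m = 0.139.
ω = √0.139 = 0.373 per generation, hence T = 2π/ω ≈ 16.8 generations.

T ≈ 16.8 generations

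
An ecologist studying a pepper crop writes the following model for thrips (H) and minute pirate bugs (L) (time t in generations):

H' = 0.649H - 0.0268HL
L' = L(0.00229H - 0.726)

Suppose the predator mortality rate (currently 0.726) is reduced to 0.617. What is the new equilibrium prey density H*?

At the interior fixed point, setting dL/dt = 0 with L > 0 fixes H* = (predator death rate)/(HL coefficient) — independent of the other coefficients.
With the change, H* = 0.617/0.00229 = 269; it falls from 317.

H* ≈ 269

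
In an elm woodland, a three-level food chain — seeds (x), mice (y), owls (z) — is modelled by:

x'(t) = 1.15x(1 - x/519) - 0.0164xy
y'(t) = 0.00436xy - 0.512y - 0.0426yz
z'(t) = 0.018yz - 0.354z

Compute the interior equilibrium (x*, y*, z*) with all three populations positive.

From dz/dt = 0: 0.018y* = 0.354, so y* = 19.7.
From dx/dt = 0: 1.15(1 - x*/519) = 0.0164·19.7, giving x* = 519·(1 - 0.28) = 373.
From dy/dt = 0: 0.00436·373 - 0.512 = 0.0426z*, so z* = 1.12/0.0426 = 26.2.

x* ≈ 373, y* ≈ 19.7, z* ≈ 26.2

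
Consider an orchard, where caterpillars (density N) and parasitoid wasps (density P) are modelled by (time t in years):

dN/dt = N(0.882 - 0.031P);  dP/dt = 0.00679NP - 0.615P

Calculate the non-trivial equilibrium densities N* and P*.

N* ≈ 90.6, P* ≈ 28.5

Set dP/dt = 0 with P > 0: 0.00679N - 0.615 = 0, so N* = 0.615/0.00679 = 90.6.
Set dN/dt = 0 with N > 0: 0.882 - 0.031P = 0, so P* = 0.882/0.031 = 28.5.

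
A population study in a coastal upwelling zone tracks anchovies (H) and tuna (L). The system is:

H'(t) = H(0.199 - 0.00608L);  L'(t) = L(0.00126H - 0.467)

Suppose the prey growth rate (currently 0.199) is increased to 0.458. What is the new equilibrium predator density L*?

At the interior fixed point, setting dH/dt = 0 with H > 0 fixes L* = (prey growth rate)/(HL coefficient) — independent of the other coefficients.
With the change, L* = 0.458/0.00608 = 75.3; it rises from 32.7.

L* ≈ 75.3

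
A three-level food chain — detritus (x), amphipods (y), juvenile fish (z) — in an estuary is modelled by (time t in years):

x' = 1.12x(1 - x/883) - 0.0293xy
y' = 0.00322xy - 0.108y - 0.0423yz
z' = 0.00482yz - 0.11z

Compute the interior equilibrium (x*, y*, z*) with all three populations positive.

From dz/dt = 0: 0.00482y* = 0.11, so y* = 22.8.
From dx/dt = 0: 1.12(1 - x*/883) = 0.0293·22.8, giving x* = 883·(1 - 0.597) = 356.
From dy/dt = 0: 0.00322·356 - 0.108 = 0.0423z*, so z* = 1.04/0.0423 = 24.5.

x* ≈ 356, y* ≈ 22.8, z* ≈ 24.5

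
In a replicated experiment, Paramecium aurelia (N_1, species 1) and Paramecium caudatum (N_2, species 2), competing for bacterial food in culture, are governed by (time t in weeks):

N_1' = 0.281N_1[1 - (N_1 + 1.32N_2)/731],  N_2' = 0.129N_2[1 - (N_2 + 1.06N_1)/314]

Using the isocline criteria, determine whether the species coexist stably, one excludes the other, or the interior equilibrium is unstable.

species 1 excludes species 2

Compare the nullcline intercepts: K1/α12 = 731/1.32 = 554 > K2 = 314; K2/α21 = 314/1.06 = 296 < K1 = 731.
Since the inequalities point opposite ways, species 1 can invade but species 2 cannot.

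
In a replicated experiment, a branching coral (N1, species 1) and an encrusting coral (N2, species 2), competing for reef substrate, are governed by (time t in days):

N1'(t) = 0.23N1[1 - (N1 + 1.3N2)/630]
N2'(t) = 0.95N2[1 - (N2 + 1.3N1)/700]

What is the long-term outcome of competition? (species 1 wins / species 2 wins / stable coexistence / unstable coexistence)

unstable coexistence (outcome depends on initial conditions)

Compare the nullcline intercepts: K1/α12 = 630/1.3 = 485 < K2 = 700; K2/α21 = 700/1.3 = 538 < K1 = 630.
Since both are reversed, neither can invade when rare; the interior point is a saddle.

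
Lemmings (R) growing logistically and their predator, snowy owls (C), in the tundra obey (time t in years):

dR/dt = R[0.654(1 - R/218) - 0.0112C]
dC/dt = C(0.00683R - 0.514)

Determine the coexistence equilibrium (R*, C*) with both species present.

From dC/dt = 0 with C > 0: 0.00683R* = 0.514, so R* = 75.3.
Substitute into dR/dt = 0: 0.654(1 - 75.3/218) = 0.0112C*.
The bracket is 0.655, giving C* = 0.428/0.0112 = 38.2.

R* ≈ 75.3, C* ≈ 38.2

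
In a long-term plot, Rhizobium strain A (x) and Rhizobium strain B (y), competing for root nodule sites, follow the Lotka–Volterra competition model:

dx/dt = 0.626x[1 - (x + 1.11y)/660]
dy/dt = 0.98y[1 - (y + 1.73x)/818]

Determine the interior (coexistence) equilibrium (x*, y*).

Setting both brackets to zero gives the nullclines x + 1.11y = 660 and 1.73x + y = 818.
Substituting y = 818 - 1.73x into the first: x(1 - 1.11·1.73) = 660 - 1.11·818.
So x* = -248/-0.92 = 269, and then y* = 818 - 1.73·269 = 352.

x* ≈ 269, y* ≈ 352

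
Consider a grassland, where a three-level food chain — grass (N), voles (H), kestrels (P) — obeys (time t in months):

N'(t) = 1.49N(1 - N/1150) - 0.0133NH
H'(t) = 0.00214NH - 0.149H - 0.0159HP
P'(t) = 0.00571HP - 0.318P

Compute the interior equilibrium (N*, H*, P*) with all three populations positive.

N* ≈ 578, H* ≈ 55.7, P* ≈ 68.5

From dP/dt = 0: 0.00571H* = 0.318, so H* = 55.7.
From dN/dt = 0: 1.49(1 - N*/1150) = 0.0133·55.7, giving N* = 1150·(1 - 0.497) = 578.
From dH/dt = 0: 0.00214·578 - 0.149 = 0.0159P*, so P* = 1.09/0.0159 = 68.5.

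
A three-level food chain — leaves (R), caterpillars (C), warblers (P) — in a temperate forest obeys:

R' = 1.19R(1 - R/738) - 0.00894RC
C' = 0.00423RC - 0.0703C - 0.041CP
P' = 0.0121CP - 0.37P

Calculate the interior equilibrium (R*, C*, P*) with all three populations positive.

R* ≈ 568, C* ≈ 30.6, P* ≈ 56.9

From dP/dt = 0: 0.0121C* = 0.37, so C* = 30.6.
From dR/dt = 0: 1.19(1 - R*/738) = 0.00894·30.6, giving R* = 738·(1 - 0.23) = 568.
From dC/dt = 0: 0.00423·568 - 0.0703 = 0.041P*, so P* = 2.33/0.041 = 56.9.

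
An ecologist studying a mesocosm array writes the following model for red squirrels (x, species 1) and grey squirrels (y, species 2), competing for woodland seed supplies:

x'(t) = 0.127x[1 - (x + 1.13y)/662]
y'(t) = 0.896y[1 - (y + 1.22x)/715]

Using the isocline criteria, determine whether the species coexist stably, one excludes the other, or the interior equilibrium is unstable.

Compare the nullcline intercepts: K1/α12 = 662/1.13 = 586 < K2 = 715; K2/α21 = 715/1.22 = 586 < K1 = 662.
Since both are reversed, neither can invade when rare; the interior point is a saddle.

unstable coexistence (outcome depends on initial conditions)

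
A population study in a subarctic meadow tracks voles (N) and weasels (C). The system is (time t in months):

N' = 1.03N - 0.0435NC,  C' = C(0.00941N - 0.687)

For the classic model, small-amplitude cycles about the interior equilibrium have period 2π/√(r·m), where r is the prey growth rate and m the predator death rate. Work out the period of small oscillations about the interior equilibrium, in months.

Here r = 1.03 and m = 0.687, so r·m = 0.708.
ω = √0.708 = 0.841 per month, hence T = 2π/ω ≈ 7.47 months.

T ≈ 7.47 months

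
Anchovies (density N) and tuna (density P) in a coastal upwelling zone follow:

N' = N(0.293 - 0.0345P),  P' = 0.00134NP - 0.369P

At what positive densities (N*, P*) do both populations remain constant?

N* ≈ 275, P* ≈ 8.49

Set dP/dt = 0 with P > 0: 0.00134N - 0.369 = 0, so N* = 0.369/0.00134 = 275.
Set dN/dt = 0 with N > 0: 0.293 - 0.0345P = 0, so P* = 0.293/0.0345 = 8.49.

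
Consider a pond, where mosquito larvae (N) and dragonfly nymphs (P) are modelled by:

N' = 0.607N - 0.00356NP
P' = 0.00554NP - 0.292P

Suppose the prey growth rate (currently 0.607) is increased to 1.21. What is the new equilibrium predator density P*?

P* ≈ 340

At the interior fixed point, setting dN/dt = 0 with N > 0 fixes P* = (prey growth rate)/(NP coefficient) — independent of the other coefficients.
With the change, P* = 1.21/0.00356 = 340; it rises from 171.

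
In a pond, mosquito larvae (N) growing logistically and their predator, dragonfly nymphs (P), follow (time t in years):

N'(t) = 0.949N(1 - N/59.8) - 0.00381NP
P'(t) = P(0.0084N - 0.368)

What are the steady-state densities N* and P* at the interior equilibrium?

N* ≈ 43.8, P* ≈ 66.6

From dP/dt = 0 with P > 0: 0.0084N* = 0.368, so N* = 43.8.
Substitute into dN/dt = 0: 0.949(1 - 43.8/59.8) = 0.00381P*.
The bracket is 0.267, giving P* = 0.254/0.00381 = 66.6.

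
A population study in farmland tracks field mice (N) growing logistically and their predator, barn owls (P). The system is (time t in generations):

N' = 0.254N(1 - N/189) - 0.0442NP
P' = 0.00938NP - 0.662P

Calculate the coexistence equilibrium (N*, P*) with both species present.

N* ≈ 70.6, P* ≈ 3.6

From dP/dt = 0 with P > 0: 0.00938N* = 0.662, so N* = 70.6.
Substitute into dN/dt = 0: 0.254(1 - 70.6/189) = 0.0442P*.
The bracket is 0.627, giving P* = 0.159/0.0442 = 3.6.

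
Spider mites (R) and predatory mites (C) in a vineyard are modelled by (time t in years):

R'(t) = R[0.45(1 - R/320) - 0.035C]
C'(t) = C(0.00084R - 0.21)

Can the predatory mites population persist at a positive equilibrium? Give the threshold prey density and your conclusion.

The predator equation gives dC/dt > 0 only when R > 0.21/0.00084 = 250.
Without the predator, R → K = 320. Since 320 > 250, the predator can invade and persist.

Threshold R = 250; K > 250, so yes, the predator persists.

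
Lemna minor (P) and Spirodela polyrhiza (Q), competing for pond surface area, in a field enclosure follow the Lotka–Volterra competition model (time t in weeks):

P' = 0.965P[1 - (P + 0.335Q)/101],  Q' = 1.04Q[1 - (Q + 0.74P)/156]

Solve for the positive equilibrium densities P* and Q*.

Setting both brackets to zero gives the nullclines P + 0.335Q = 101 and 0.74P + Q = 156.
Substituting Q = 156 - 0.74P into the first: P(1 - 0.335·0.74) = 101 - 0.335·156.
So P* = 48.7/0.752 = 64.8, and then Q* = 156 - 0.74·64.8 = 108.

P* ≈ 64.8, Q* ≈ 108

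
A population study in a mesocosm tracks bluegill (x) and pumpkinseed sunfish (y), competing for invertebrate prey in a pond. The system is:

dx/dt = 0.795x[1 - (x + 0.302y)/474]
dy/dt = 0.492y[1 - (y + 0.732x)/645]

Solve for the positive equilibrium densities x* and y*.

Setting both brackets to zero gives the nullclines x + 0.302y = 474 and 0.732x + y = 645.
Substituting y = 645 - 0.732x into the first: x(1 - 0.302·0.732) = 474 - 0.302·645.
So x* = 279/0.779 = 358, and then y* = 645 - 0.732·358 = 383.

x* ≈ 358, y* ≈ 383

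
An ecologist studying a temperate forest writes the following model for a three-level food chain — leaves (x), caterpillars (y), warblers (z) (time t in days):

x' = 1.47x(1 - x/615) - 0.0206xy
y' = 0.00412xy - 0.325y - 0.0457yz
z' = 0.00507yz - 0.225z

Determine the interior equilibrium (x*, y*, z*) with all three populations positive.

From dz/dt = 0: 0.00507y* = 0.225, so y* = 44.4.
From dx/dt = 0: 1.47(1 - x*/615) = 0.0206·44.4, giving x* = 615·(1 - 0.622) = 233.
From dy/dt = 0: 0.00412·233 - 0.325 = 0.0457z*, so z* = 0.633/0.0457 = 13.9.

x* ≈ 233, y* ≈ 44.4, z* ≈ 13.9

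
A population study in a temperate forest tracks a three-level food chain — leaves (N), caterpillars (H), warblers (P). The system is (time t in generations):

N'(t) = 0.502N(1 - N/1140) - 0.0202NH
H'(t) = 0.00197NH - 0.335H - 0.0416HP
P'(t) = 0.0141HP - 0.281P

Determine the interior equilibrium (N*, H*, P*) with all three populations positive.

N* ≈ 226, H* ≈ 19.9, P* ≈ 2.64

From dP/dt = 0: 0.0141H* = 0.281, so H* = 19.9.
From dN/dt = 0: 0.502(1 - N*/1140) = 0.0202·19.9, giving N* = 1140·(1 - 0.802) = 226.
From dH/dt = 0: 0.00197·226 - 0.335 = 0.0416P*, so P* = 0.11/0.0416 = 2.64.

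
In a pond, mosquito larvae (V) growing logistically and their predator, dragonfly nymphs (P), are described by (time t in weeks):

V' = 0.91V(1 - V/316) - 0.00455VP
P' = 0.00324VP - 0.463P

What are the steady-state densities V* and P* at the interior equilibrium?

V* ≈ 143, P* ≈ 110

From dP/dt = 0 with P > 0: 0.00324V* = 0.463, so V* = 143.
Substitute into dV/dt = 0: 0.91(1 - 143/316) = 0.00455P*.
The bracket is 0.548, giving P* = 0.498/0.00455 = 110.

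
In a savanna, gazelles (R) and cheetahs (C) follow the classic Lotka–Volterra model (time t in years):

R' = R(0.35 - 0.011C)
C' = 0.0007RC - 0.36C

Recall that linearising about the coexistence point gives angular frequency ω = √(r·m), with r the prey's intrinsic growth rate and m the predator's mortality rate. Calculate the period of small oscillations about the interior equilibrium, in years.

Here r = 0.35 and m = 0.36, so r·m = 0.126.
ω = √0.126 = 0.355 per year, hence T = 2π/ω ≈ 17.7 years.

T ≈ 17.7 years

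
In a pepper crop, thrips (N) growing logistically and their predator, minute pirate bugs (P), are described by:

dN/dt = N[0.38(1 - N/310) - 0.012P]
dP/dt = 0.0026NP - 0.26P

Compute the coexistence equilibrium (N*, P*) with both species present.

From dP/dt = 0 with P > 0: 0.0026N* = 0.26, so N* = 100.
Substitute into dN/dt = 0: 0.38(1 - 100/310) = 0.012P*.
The bracket is 0.677, giving P* = 0.257/0.012 = 21.5.

N* ≈ 100, P* ≈ 21.5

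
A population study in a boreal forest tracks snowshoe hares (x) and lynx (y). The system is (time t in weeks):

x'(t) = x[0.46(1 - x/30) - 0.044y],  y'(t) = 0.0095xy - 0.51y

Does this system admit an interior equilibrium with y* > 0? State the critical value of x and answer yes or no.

Threshold x = 53.7; K < 53.7, so no, the predator goes extinct.

The predator equation gives dy/dt > 0 only when x > 0.51/0.0095 = 53.7.
Without the predator, x → K = 30. Since 30 < 53.7, the predator cannot invade.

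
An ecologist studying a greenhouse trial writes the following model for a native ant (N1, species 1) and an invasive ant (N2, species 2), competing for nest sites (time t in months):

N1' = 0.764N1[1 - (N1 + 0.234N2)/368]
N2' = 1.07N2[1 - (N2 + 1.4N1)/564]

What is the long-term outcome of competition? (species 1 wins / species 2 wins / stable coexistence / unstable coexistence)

Compare the nullcline intercepts: K1/α12 = 368/0.234 = 1570 > K2 = 564; K2/α21 = 564/1.4 = 403 > K1 = 368.
Since both inequalities hold, each species can invade when rare, so the interior equilibrium is stable.

stable coexistence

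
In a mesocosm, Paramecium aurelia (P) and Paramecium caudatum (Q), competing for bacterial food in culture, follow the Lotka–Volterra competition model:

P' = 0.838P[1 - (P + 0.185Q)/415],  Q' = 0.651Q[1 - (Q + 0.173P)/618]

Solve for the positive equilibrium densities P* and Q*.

P* ≈ 311, Q* ≈ 564

Setting both brackets to zero gives the nullclines P + 0.185Q = 415 and 0.173P + Q = 618.
Substituting Q = 618 - 0.173P into the first: P(1 - 0.185·0.173) = 415 - 0.185·618.
So P* = 301/0.968 = 311, and then Q* = 618 - 0.173·311 = 564.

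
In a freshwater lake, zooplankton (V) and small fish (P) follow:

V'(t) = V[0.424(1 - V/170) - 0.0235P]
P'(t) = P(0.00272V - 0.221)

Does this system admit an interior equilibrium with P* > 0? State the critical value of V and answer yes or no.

Threshold V = 81.2; K > 81.2, so yes, the predator persists.

The predator equation gives dP/dt > 0 only when V > 0.221/0.00272 = 81.2.
Without the predator, V → K = 170. Since 170 > 81.2, the predator can invade and persist.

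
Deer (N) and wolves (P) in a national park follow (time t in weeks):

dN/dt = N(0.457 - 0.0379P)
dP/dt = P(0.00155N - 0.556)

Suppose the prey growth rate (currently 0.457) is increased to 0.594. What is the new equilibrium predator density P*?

At the interior fixed point, setting dN/dt = 0 with N > 0 fixes P* = (prey growth rate)/(NP coefficient) — independent of the other coefficients.
With the change, P* = 0.594/0.0379 = 15.7; it rises from 12.1.

P* ≈ 15.7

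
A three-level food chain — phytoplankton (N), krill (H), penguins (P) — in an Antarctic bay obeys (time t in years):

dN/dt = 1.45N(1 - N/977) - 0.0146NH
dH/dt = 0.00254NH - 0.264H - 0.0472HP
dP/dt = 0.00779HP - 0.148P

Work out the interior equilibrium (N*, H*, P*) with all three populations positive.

N* ≈ 790, H* ≈ 19, P* ≈ 36.9

From dP/dt = 0: 0.00779H* = 0.148, so H* = 19.
From dN/dt = 0: 1.45(1 - N*/977) = 0.0146·19, giving N* = 977·(1 - 0.191) = 790.
From dH/dt = 0: 0.00254·790 - 0.264 = 0.0472P*, so P* = 1.74/0.0472 = 36.9.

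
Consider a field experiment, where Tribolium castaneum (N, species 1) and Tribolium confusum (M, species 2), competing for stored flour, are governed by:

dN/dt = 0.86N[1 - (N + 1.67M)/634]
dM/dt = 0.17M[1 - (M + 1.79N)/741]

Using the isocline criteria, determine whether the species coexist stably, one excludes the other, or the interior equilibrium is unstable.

unstable coexistence (outcome depends on initial conditions)

Compare the nullcline intercepts: K1/α12 = 634/1.67 = 380 < K2 = 741; K2/α21 = 741/1.79 = 414 < K1 = 634.
Since both are reversed, neither can invade when rare; the interior point is a saddle.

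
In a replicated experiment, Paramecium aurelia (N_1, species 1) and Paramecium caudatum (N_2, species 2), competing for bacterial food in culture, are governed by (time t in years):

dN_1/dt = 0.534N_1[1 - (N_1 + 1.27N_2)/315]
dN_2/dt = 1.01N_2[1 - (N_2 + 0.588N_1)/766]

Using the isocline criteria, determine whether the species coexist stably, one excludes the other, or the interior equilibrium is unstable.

species 2 excludes species 1

Compare the nullcline intercepts: K1/α12 = 315/1.27 = 248 < K2 = 766; K2/α21 = 766/0.588 = 1300 > K1 = 315.
Since the inequalities point opposite ways, species 2 can invade but species 1 cannot.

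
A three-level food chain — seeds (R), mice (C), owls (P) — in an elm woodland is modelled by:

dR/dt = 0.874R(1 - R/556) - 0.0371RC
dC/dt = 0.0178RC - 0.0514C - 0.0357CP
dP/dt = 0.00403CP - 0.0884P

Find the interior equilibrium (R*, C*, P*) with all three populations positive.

From dP/dt = 0: 0.00403C* = 0.0884, so C* = 21.9.
From dR/dt = 0: 0.874(1 - R*/556) = 0.0371·21.9, giving R* = 556·(1 - 0.931) = 38.3.
From dC/dt = 0: 0.0178·38.3 - 0.0514 = 0.0357P*, so P* = 0.63/0.0357 = 17.7.

R* ≈ 38.3, C* ≈ 21.9, P* ≈ 17.7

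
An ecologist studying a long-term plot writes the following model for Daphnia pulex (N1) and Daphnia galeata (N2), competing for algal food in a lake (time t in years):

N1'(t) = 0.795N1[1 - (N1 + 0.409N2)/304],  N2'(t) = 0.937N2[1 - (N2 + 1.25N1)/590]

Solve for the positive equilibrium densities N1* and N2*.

N1* ≈ 128, N2* ≈ 430

Setting both brackets to zero gives the nullclines N1 + 0.409N2 = 304 and 1.25N1 + N2 = 590.
Substituting N2 = 590 - 1.25N1 into the first: N1(1 - 0.409·1.25) = 304 - 0.409·590.
So N1* = 62.7/0.489 = 128, and then N2* = 590 - 1.25·128 = 430.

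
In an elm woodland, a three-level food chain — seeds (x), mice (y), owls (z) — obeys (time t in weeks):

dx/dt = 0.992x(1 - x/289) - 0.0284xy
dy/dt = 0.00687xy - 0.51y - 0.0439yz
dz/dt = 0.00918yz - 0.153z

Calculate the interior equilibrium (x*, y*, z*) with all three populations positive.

x* ≈ 151, y* ≈ 16.7, z* ≈ 12

From dz/dt = 0: 0.00918y* = 0.153, so y* = 16.7.
From dx/dt = 0: 0.992(1 - x*/289) = 0.0284·16.7, giving x* = 289·(1 - 0.477) = 151.
From dy/dt = 0: 0.00687·151 - 0.51 = 0.0439z*, so z* = 0.528/0.0439 = 12.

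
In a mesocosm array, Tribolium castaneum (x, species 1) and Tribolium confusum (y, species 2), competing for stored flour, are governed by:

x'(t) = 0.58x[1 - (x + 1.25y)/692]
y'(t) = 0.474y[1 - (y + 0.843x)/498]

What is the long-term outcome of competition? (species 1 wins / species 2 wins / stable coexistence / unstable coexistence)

species 1 excludes species 2

Compare the nullcline intercepts: K1/α12 = 692/1.25 = 554 > K2 = 498; K2/α21 = 498/0.843 = 591 < K1 = 692.
Since the inequalities point opposite ways, species 1 can invade but species 2 cannot.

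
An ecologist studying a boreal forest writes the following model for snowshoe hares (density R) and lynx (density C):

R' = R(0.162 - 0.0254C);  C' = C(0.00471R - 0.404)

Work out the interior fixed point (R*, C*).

R* ≈ 85.8, C* ≈ 6.38

Set dC/dt = 0 with C > 0: 0.00471R - 0.404 = 0, so R* = 0.404/0.00471 = 85.8.
Set dR/dt = 0 with R > 0: 0.162 - 0.0254C = 0, so C* = 0.162/0.0254 = 6.38.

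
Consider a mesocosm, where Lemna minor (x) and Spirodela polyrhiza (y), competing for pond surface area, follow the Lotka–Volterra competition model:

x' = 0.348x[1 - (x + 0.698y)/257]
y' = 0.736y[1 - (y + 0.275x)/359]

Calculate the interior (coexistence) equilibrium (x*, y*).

x* ≈ 7.94, y* ≈ 357

Setting both brackets to zero gives the nullclines x + 0.698y = 257 and 0.275x + y = 359.
Substituting y = 359 - 0.275x into the first: x(1 - 0.698·0.275) = 257 - 0.698·359.
So x* = 6.42/0.808 = 7.94, and then y* = 359 - 0.275·7.94 = 357.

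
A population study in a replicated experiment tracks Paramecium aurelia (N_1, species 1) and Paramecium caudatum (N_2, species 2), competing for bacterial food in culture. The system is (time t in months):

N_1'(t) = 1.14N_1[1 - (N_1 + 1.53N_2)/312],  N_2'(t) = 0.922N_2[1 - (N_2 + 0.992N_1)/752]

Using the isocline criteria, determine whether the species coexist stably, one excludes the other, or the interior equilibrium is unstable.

species 2 excludes species 1

Compare the nullcline intercepts: K1/α12 = 312/1.53 = 204 < K2 = 752; K2/α21 = 752/0.992 = 758 > K1 = 312.
Since the inequalities point opposite ways, species 2 can invade but species 1 cannot.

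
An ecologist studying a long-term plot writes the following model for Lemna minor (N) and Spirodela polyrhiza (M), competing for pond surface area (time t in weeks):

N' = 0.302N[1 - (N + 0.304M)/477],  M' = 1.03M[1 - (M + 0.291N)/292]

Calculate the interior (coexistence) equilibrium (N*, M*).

Setting both brackets to zero gives the nullclines N + 0.304M = 477 and 0.291N + M = 292.
Substituting M = 292 - 0.291N into the first: N(1 - 0.304·0.291) = 477 - 0.304·292.
So N* = 388/0.912 = 426, and then M* = 292 - 0.291·426 = 168.

N* ≈ 426, M* ≈ 168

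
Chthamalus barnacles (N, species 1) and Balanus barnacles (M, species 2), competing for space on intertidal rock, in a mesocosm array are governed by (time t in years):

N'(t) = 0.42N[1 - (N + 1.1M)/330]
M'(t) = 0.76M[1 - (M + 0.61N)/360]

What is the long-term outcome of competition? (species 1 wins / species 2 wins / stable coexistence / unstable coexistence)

species 2 excludes species 1

Compare the nullcline intercepts: K1/α12 = 330/1.1 = 300 < K2 = 360; K2/α21 = 360/0.61 = 590 > K1 = 330.
Since the inequalities point opposite ways, species 2 can invade but species 1 cannot.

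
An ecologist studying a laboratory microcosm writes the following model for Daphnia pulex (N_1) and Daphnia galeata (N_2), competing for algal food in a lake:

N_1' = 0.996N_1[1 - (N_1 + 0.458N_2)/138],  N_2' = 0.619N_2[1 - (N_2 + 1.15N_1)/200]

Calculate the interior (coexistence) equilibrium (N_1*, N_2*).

N_1* ≈ 98, N_2* ≈ 87.3

Setting both brackets to zero gives the nullclines N_1 + 0.458N_2 = 138 and 1.15N_1 + N_2 = 200.
Substituting N_2 = 200 - 1.15N_1 into the first: N_1(1 - 0.458·1.15) = 138 - 0.458·200.
So N_1* = 46.4/0.473 = 98, and then N_2* = 200 - 1.15·98 = 87.3.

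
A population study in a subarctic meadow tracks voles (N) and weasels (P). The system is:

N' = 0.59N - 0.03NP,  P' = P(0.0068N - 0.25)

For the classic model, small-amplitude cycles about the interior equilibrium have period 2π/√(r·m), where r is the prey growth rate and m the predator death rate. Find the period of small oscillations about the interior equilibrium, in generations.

Here r = 0.59 and m = 0.25, so r·m = 0.147.
ω = √0.147 = 0.384 per generation, hence T = 2π/ω ≈ 16.4 generations.

T ≈ 16.4 generations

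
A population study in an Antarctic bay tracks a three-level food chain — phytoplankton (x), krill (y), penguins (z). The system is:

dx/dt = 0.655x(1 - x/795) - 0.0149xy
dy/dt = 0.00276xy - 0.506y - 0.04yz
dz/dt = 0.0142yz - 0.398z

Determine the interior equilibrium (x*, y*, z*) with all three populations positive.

x* ≈ 288, y* ≈ 28, z* ≈ 7.23

From dz/dt = 0: 0.0142y* = 0.398, so y* = 28.
From dx/dt = 0: 0.655(1 - x*/795) = 0.0149·28, giving x* = 795·(1 - 0.638) = 288.
From dy/dt = 0: 0.00276·288 - 0.506 = 0.04z*, so z* = 0.289/0.04 = 7.23.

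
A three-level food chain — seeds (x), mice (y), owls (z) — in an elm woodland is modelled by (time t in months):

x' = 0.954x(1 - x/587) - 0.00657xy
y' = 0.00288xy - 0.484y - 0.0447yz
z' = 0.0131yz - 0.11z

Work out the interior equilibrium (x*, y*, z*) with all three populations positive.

From dz/dt = 0: 0.0131y* = 0.11, so y* = 8.4.
From dx/dt = 0: 0.954(1 - x*/587) = 0.00657·8.4, giving x* = 587·(1 - 0.0578) = 553.
From dy/dt = 0: 0.00288·553 - 0.484 = 0.0447z*, so z* = 1.11/0.0447 = 24.8.

x* ≈ 553, y* ≈ 8.4, z* ≈ 24.8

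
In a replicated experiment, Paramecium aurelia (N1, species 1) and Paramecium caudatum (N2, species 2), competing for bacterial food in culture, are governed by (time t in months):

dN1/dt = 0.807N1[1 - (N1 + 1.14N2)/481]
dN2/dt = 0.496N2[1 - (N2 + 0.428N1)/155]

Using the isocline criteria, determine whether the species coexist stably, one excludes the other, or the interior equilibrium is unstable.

Compare the nullcline intercepts: K1/α12 = 481/1.14 = 422 > K2 = 155; K2/α21 = 155/0.428 = 362 < K1 = 481.
Since the inequalities point opposite ways, species 1 can invade but species 2 cannot.

species 1 excludes species 2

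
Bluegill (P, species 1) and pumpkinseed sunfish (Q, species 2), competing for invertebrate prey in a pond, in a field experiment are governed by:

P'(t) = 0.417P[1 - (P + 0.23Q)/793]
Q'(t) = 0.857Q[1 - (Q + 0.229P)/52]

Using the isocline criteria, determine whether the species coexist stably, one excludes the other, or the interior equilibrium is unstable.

Compare the nullcline intercepts: K1/α12 = 793/0.23 = 3450 > K2 = 52; K2/α21 = 52/0.229 = 227 < K1 = 793.
Since the inequalities point opposite ways, species 1 can invade but species 2 cannot.

species 1 excludes species 2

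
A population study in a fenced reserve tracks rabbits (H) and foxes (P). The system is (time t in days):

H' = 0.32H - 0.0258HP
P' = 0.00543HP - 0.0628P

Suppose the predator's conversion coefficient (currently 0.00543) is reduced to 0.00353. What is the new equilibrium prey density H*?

At the interior fixed point, setting dP/dt = 0 with P > 0 fixes H* = (predator death rate)/(HP coefficient) — independent of the other coefficients.
With the change, H* = 0.0628/0.00353 = 17.8; it rises from 11.6.

H* ≈ 17.8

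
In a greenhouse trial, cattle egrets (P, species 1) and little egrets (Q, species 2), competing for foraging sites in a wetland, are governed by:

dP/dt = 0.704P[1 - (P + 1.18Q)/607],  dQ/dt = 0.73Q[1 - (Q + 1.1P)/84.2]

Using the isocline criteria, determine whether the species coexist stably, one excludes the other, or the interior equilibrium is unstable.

Compare the nullcline intercepts: K1/α12 = 607/1.18 = 514 > K2 = 84.2; K2/α21 = 84.2/1.1 = 76.5 < K1 = 607.
Since the inequalities point opposite ways, species 1 can invade but species 2 cannot.

species 1 excludes species 2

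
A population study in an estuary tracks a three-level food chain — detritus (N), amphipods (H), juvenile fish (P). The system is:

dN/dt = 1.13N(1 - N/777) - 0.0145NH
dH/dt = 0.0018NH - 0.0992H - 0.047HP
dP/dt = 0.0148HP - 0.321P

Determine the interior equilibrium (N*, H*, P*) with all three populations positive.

From dP/dt = 0: 0.0148H* = 0.321, so H* = 21.7.
From dN/dt = 0: 1.13(1 - N*/777) = 0.0145·21.7, giving N* = 777·(1 - 0.278) = 561.
From dH/dt = 0: 0.0018·561 - 0.0992 = 0.047P*, so P* = 0.91/0.047 = 19.4.

N* ≈ 561, H* ≈ 21.7, P* ≈ 19.4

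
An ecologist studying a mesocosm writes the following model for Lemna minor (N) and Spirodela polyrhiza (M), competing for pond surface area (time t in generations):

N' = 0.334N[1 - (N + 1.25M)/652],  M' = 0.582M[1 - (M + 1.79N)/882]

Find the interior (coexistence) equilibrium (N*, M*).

N* ≈ 364, M* ≈ 230

Setting both brackets to zero gives the nullclines N + 1.25M = 652 and 1.79N + M = 882.
Substituting M = 882 - 1.79N into the first: N(1 - 1.25·1.79) = 652 - 1.25·882.
So N* = -450/-1.24 = 364, and then M* = 882 - 1.79·364 = 230.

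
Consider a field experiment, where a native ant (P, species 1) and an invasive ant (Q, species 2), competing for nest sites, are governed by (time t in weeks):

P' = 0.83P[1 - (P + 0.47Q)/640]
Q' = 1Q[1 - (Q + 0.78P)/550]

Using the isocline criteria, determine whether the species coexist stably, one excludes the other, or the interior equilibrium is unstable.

stable coexistence

Compare the nullcline intercepts: K1/α12 = 640/0.47 = 1360 > K2 = 550; K2/α21 = 550/0.78 = 705 > K1 = 640.
Since both inequalities hold, each species can invade when rare, so the interior equilibrium is stable.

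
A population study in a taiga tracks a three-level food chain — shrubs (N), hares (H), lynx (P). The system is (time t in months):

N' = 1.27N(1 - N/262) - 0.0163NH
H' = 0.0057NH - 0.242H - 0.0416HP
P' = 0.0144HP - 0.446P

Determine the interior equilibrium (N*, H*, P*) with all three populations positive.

N* ≈ 158, H* ≈ 31, P* ≈ 15.8

From dP/dt = 0: 0.0144H* = 0.446, so H* = 31.
From dN/dt = 0: 1.27(1 - N*/262) = 0.0163·31, giving N* = 262·(1 - 0.398) = 158.
From dH/dt = 0: 0.0057·158 - 0.242 = 0.0416P*, so P* = 0.658/0.0416 = 15.8.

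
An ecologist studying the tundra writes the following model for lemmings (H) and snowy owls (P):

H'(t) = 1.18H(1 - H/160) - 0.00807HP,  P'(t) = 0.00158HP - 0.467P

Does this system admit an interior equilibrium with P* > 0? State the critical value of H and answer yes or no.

Threshold H = 296; K < 296, so no, the predator goes extinct.

The predator equation gives dP/dt > 0 only when H > 0.467/0.00158 = 296.
Without the predator, H → K = 160. Since 160 < 296, the predator cannot invade.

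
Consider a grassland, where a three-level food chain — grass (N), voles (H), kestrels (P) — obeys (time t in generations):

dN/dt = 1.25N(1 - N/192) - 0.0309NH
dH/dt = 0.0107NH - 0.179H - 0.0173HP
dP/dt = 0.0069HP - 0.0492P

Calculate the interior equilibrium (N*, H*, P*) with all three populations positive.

N* ≈ 158, H* ≈ 7.13, P* ≈ 87.5

From dP/dt = 0: 0.0069H* = 0.0492, so H* = 7.13.
From dN/dt = 0: 1.25(1 - N*/192) = 0.0309·7.13, giving N* = 192·(1 - 0.176) = 158.
From dH/dt = 0: 0.0107·158 - 0.179 = 0.0173P*, so P* = 1.51/0.0173 = 87.5.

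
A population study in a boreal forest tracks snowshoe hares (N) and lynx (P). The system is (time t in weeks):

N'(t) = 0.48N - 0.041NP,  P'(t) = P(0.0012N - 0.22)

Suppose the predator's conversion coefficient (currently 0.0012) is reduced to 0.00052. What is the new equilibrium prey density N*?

N* ≈ 423

At the interior fixed point, setting dP/dt = 0 with P > 0 fixes N* = (predator death rate)/(NP coefficient) — independent of the other coefficients.
With the change, N* = 0.22/0.00052 = 423; it rises from 183.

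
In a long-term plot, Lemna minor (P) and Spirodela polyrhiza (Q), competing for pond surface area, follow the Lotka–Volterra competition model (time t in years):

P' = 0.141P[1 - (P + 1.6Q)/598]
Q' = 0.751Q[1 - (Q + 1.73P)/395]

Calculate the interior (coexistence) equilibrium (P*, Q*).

P* ≈ 19.2, Q* ≈ 362

Setting both brackets to zero gives the nullclines P + 1.6Q = 598 and 1.73P + Q = 395.
Substituting Q = 395 - 1.73P into the first: P(1 - 1.6·1.73) = 598 - 1.6·395.
So P* = -34/-1.77 = 19.2, and then Q* = 395 - 1.73·19.2 = 362.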